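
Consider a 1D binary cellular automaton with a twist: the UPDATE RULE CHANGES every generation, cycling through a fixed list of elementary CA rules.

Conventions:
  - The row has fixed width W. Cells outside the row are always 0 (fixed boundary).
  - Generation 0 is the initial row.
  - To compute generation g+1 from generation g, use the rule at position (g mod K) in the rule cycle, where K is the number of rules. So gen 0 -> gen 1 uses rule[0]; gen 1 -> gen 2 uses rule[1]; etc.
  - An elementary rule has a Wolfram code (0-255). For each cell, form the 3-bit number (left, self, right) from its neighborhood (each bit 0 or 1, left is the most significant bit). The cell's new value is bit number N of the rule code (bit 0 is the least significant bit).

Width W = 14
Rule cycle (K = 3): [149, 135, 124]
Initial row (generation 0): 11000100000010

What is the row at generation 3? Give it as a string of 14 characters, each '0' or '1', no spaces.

Gen 0: 11000100000010
Gen 1 (rule 149): 00110111111011
Gen 2 (rule 135): 11000011110000
Gen 3 (rule 124): 11100010011000

Answer: 11100010011000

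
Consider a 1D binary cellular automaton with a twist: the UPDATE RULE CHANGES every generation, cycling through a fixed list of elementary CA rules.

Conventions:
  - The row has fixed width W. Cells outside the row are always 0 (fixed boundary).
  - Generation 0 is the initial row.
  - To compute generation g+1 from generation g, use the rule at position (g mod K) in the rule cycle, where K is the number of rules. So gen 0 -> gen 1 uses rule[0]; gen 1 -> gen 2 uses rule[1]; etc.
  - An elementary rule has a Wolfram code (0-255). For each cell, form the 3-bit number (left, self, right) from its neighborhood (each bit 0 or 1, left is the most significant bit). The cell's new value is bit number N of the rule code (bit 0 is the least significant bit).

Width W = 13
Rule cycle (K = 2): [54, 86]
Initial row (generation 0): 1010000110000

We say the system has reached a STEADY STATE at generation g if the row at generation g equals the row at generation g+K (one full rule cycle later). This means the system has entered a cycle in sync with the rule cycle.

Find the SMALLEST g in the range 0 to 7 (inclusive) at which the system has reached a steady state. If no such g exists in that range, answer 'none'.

Gen 0: 1010000110000
Gen 1 (rule 54): 1111001001000
Gen 2 (rule 86): 0001111111100
Gen 3 (rule 54): 0010000000010
Gen 4 (rule 86): 0111000000111
Gen 5 (rule 54): 1000100001000
Gen 6 (rule 86): 1101110011100
Gen 7 (rule 54): 0010001100010
Gen 8 (rule 86): 0111010110111
Gen 9 (rule 54): 1000111001000

Answer: none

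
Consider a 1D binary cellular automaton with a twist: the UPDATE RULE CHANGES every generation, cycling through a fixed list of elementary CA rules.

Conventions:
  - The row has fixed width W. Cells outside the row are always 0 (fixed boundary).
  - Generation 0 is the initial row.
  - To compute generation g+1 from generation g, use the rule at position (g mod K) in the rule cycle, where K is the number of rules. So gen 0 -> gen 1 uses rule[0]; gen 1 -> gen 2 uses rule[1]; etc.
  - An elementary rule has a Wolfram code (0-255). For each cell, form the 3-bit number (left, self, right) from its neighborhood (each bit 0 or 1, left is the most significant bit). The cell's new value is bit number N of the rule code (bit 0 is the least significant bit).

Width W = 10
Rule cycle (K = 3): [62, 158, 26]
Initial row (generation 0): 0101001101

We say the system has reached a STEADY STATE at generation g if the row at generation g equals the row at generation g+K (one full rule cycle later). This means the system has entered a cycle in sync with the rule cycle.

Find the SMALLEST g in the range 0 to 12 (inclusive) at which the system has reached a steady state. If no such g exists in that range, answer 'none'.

Gen 0: 0101001101
Gen 1 (rule 62): 1111111011
Gen 2 (rule 158): 1111110010
Gen 3 (rule 26): 1000001101
Gen 4 (rule 62): 1100011011
Gen 5 (rule 158): 1010110010
Gen 6 (rule 26): 0000101101
Gen 7 (rule 62): 0001111011
Gen 8 (rule 158): 0011110010
Gen 9 (rule 26): 0110001101
Gen 10 (rule 62): 1101011011
Gen 11 (rule 158): 1001010010
Gen 12 (rule 26): 0110001101
Gen 13 (rule 62): 1101011011
Gen 14 (rule 158): 1001010010
Gen 15 (rule 26): 0110001101

Answer: 9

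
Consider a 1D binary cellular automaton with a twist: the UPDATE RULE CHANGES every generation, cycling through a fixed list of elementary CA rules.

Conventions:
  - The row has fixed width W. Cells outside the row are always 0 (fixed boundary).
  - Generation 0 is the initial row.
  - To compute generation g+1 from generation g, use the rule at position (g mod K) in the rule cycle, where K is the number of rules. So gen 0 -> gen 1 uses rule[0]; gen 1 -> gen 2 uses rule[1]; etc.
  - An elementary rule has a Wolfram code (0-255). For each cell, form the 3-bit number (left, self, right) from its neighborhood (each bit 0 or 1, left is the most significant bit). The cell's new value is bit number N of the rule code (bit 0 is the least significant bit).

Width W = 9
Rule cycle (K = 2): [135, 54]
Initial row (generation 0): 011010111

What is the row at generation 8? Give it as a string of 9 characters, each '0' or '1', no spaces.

Answer: 000001000

Derivation:
Gen 0: 011010111
Gen 1 (rule 135): 100010010
Gen 2 (rule 54): 110111111
Gen 3 (rule 135): 000011110
Gen 4 (rule 54): 000100001
Gen 5 (rule 135): 111101111
Gen 6 (rule 54): 000010000
Gen 7 (rule 135): 111110111
Gen 8 (rule 54): 000001000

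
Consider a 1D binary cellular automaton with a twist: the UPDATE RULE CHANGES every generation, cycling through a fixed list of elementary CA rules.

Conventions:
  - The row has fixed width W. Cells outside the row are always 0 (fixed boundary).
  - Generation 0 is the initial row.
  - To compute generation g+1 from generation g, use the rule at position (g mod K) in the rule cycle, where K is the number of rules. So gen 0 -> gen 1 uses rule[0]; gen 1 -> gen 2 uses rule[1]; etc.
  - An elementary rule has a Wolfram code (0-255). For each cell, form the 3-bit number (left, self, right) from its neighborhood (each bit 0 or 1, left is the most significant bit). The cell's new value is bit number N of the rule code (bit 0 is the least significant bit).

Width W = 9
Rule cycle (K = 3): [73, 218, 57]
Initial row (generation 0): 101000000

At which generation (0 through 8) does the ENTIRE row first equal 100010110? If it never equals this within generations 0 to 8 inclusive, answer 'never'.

Answer: never

Derivation:
Gen 0: 101000000
Gen 1 (rule 73): 000011111
Gen 2 (rule 218): 000111111
Gen 3 (rule 57): 110100000
Gen 4 (rule 73): 110001111
Gen 5 (rule 218): 111011111
Gen 6 (rule 57): 100110000
Gen 7 (rule 73): 000110111
Gen 8 (rule 218): 001110111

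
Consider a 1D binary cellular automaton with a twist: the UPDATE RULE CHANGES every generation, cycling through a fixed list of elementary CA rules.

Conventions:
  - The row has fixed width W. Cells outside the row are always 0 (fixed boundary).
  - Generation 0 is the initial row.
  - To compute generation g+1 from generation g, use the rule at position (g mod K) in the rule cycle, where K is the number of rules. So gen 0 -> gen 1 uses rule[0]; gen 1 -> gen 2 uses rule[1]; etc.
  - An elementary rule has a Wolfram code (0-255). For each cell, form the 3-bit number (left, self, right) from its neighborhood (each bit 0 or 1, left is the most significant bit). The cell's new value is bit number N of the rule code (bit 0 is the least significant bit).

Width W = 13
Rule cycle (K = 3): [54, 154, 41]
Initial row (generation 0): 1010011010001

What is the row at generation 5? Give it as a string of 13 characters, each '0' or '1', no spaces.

Answer: 1000110100000

Derivation:
Gen 0: 1010011010001
Gen 1 (rule 54): 1111100111011
Gen 2 (rule 154): 1111011110010
Gen 3 (rule 41): 1000110000000
Gen 4 (rule 54): 1101001000000
Gen 5 (rule 154): 1000110100000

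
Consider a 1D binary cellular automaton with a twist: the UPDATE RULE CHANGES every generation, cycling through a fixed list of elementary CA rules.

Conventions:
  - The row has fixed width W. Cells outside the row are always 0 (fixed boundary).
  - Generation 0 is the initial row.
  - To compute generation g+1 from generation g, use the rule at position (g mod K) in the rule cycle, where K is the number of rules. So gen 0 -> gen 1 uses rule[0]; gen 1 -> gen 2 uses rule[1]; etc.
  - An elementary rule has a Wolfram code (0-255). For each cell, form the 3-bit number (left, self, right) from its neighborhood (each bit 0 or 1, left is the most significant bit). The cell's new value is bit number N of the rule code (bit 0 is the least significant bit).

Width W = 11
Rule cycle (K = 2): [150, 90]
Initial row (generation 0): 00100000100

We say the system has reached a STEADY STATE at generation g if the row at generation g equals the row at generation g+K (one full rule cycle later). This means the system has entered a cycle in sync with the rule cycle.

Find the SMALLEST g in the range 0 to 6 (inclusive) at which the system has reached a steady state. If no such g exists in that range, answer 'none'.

Answer: 3

Derivation:
Gen 0: 00100000100
Gen 1 (rule 150): 01110001110
Gen 2 (rule 90): 11011011011
Gen 3 (rule 150): 00000000000
Gen 4 (rule 90): 00000000000
Gen 5 (rule 150): 00000000000
Gen 6 (rule 90): 00000000000
Gen 7 (rule 150): 00000000000
Gen 8 (rule 90): 00000000000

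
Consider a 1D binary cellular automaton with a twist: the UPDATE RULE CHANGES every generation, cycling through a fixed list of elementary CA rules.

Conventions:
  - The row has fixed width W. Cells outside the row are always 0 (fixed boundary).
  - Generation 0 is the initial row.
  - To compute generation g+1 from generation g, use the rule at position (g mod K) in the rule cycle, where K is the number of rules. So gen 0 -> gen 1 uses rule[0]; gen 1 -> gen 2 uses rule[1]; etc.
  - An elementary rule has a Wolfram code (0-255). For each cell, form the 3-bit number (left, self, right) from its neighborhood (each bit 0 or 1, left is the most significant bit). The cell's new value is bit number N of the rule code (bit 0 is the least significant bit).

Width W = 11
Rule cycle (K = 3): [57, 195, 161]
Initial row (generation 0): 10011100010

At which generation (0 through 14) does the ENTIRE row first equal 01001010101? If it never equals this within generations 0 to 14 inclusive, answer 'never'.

Answer: 10

Derivation:
Gen 0: 10011100010
Gen 1 (rule 57): 01010011001
Gen 2 (rule 195): 10000101010
Gen 3 (rule 161): 00110010100
Gen 4 (rule 57): 10101001011
Gen 5 (rule 195): 00000010001
Gen 6 (rule 161): 11111000100
Gen 7 (rule 57): 10000110011
Gen 8 (rule 195): 00111010101
Gen 9 (rule 161): 10010101010
Gen 10 (rule 57): 01001010101
Gen 11 (rule 195): 10010000000
Gen 12 (rule 161): 00000111111
Gen 13 (rule 57): 11110100000
Gen 14 (rule 195): 01110001111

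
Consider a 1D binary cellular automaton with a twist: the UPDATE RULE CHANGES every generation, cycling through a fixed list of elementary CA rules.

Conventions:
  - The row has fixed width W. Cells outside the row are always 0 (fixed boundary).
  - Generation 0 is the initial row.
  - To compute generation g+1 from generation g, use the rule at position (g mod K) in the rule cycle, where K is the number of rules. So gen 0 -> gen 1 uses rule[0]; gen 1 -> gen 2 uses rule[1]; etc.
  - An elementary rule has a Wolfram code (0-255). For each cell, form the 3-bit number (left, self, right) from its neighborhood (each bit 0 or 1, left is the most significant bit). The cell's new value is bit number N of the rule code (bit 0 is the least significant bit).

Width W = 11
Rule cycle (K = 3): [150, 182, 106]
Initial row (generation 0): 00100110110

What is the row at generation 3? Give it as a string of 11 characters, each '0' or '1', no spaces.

Answer: 01111000111

Derivation:
Gen 0: 00100110110
Gen 1 (rule 150): 01111000001
Gen 2 (rule 182): 10110100011
Gen 3 (rule 106): 01111000111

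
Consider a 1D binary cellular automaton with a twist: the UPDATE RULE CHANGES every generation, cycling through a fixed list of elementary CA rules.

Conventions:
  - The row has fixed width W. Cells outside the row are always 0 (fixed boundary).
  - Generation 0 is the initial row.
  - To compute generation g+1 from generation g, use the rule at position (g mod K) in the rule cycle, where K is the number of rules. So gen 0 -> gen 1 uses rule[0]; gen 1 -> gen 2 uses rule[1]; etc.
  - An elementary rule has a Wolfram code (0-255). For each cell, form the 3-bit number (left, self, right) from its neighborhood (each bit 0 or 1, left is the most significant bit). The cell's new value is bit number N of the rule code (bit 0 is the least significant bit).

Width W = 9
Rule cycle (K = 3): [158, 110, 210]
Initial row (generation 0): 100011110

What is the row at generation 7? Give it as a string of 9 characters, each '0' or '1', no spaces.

Answer: 110110110

Derivation:
Gen 0: 100011110
Gen 1 (rule 158): 110111101
Gen 2 (rule 110): 111100111
Gen 3 (rule 210): 011111011
Gen 4 (rule 158): 111110010
Gen 5 (rule 110): 100010110
Gen 6 (rule 210): 010100011
Gen 7 (rule 158): 110110110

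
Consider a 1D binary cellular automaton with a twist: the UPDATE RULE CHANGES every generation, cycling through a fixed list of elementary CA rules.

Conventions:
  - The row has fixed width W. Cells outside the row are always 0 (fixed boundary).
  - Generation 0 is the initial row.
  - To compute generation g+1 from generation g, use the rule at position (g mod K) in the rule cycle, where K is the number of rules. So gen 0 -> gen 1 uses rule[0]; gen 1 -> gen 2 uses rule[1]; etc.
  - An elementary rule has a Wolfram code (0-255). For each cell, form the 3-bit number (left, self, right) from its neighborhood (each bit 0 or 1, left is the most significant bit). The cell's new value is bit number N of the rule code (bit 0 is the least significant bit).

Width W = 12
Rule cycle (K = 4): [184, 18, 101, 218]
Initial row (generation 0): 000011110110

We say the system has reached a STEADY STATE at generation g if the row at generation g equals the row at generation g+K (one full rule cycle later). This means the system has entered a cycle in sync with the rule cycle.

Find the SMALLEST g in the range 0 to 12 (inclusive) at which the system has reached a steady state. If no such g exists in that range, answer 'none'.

Answer: 10

Derivation:
Gen 0: 000011110110
Gen 1 (rule 184): 000011101101
Gen 2 (rule 18): 000100000000
Gen 3 (rule 101): 110101111111
Gen 4 (rule 218): 110001111111
Gen 5 (rule 184): 101001111110
Gen 6 (rule 18): 000110000001
Gen 7 (rule 101): 110010111101
Gen 8 (rule 218): 111100111100
Gen 9 (rule 184): 111010111010
Gen 10 (rule 18): 000000000001
Gen 11 (rule 101): 111111111101
Gen 12 (rule 218): 111111111100
Gen 13 (rule 184): 111111111010
Gen 14 (rule 18): 000000000001
Gen 15 (rule 101): 111111111101
Gen 16 (rule 218): 111111111100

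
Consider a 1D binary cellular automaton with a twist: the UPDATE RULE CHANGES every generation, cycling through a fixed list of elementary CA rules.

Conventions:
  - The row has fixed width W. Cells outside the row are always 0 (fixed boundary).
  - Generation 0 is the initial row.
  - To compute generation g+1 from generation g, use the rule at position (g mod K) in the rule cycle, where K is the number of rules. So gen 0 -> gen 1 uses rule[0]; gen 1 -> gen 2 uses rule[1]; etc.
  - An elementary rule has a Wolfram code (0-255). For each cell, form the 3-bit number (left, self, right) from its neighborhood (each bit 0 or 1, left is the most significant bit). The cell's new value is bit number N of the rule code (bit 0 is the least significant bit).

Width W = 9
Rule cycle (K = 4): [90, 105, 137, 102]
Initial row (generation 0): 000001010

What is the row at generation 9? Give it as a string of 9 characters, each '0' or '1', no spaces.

Gen 0: 000001010
Gen 1 (rule 90): 000010001
Gen 2 (rule 105): 111000100
Gen 3 (rule 137): 110010001
Gen 4 (rule 102): 010110011
Gen 5 (rule 90): 100111111
Gen 6 (rule 105): 000100001
Gen 7 (rule 137): 110001100
Gen 8 (rule 102): 010010100
Gen 9 (rule 90): 101100010

Answer: 101100010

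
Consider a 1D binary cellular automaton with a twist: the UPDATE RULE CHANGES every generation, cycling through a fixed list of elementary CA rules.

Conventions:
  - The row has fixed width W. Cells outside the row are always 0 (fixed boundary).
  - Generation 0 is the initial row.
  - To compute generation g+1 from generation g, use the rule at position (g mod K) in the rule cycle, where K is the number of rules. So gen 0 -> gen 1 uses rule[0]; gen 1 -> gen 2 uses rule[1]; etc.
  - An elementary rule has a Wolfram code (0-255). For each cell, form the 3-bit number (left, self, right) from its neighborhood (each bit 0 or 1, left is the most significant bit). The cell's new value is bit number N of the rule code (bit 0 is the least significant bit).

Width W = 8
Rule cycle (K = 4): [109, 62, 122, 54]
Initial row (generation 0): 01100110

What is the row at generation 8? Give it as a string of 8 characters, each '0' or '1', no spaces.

Answer: 10001011

Derivation:
Gen 0: 01100110
Gen 1 (rule 109): 01100110
Gen 2 (rule 62): 11011101
Gen 3 (rule 122): 11110110
Gen 4 (rule 54): 00001001
Gen 5 (rule 109): 11101001
Gen 6 (rule 62): 10011111
Gen 7 (rule 122): 01110001
Gen 8 (rule 54): 10001011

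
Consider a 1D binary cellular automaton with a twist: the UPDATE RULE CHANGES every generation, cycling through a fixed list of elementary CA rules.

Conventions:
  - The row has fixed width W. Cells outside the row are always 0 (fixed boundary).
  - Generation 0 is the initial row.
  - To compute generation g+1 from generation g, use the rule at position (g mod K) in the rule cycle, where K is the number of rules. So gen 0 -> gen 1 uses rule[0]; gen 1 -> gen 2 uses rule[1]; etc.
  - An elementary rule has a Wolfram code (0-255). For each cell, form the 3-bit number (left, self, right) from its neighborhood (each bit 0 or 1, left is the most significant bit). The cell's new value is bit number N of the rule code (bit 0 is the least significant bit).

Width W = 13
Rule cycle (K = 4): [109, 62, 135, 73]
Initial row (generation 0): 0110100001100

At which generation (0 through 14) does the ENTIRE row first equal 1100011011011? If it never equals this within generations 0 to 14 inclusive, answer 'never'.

Answer: 2

Derivation:
Gen 0: 0110100001100
Gen 1 (rule 109): 0111101101101
Gen 2 (rule 62): 1100011011011
Gen 3 (rule 135): 0001100000000
Gen 4 (rule 73): 1101101111111
Gen 5 (rule 109): 1111111000001
Gen 6 (rule 62): 1000000100011
Gen 7 (rule 135): 1011111101100
Gen 8 (rule 73): 0010000101101
Gen 9 (rule 109): 1010110111111
Gen 10 (rule 62): 1111101100000
Gen 11 (rule 135): 0111000001111
Gen 12 (rule 73): 0101011101001
Gen 13 (rule 109): 0111110111001
Gen 14 (rule 62): 1100001100111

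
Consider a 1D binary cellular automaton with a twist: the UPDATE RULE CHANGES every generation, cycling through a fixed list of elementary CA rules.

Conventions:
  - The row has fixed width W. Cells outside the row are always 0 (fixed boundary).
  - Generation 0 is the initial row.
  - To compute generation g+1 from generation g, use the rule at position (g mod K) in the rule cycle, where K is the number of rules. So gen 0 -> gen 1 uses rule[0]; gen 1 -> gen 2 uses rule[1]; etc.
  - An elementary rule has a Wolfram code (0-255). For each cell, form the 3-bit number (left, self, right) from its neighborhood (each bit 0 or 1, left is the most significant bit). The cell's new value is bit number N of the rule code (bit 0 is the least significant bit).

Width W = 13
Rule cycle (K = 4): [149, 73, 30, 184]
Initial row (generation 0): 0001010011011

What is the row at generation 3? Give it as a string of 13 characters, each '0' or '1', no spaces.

Answer: 1010110010000

Derivation:
Gen 0: 0001010011011
Gen 1 (rule 149): 1101011000000
Gen 2 (rule 73): 1100011011111
Gen 3 (rule 30): 1010110010000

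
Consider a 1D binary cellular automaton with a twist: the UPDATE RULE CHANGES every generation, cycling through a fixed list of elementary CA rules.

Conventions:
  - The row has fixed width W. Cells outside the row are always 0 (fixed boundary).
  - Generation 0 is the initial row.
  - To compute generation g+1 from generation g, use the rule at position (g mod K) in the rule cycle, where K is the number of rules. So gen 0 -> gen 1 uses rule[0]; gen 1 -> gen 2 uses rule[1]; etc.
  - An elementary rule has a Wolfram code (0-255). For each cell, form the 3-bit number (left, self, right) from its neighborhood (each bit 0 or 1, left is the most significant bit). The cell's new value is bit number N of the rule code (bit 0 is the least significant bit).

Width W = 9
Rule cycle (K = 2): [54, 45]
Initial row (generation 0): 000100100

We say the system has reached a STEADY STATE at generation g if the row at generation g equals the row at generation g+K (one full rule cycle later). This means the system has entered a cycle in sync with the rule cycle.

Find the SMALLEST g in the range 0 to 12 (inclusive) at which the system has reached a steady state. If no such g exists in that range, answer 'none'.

Gen 0: 000100100
Gen 1 (rule 54): 001111110
Gen 2 (rule 45): 101000000
Gen 3 (rule 54): 111100000
Gen 4 (rule 45): 100001111
Gen 5 (rule 54): 110010000
Gen 6 (rule 45): 100010111
Gen 7 (rule 54): 110111000
Gen 8 (rule 45): 101100011
Gen 9 (rule 54): 110010100
Gen 10 (rule 45): 100011101
Gen 11 (rule 54): 110100011
Gen 12 (rule 45): 101101010
Gen 13 (rule 54): 110011111
Gen 14 (rule 45): 100010000

Answer: none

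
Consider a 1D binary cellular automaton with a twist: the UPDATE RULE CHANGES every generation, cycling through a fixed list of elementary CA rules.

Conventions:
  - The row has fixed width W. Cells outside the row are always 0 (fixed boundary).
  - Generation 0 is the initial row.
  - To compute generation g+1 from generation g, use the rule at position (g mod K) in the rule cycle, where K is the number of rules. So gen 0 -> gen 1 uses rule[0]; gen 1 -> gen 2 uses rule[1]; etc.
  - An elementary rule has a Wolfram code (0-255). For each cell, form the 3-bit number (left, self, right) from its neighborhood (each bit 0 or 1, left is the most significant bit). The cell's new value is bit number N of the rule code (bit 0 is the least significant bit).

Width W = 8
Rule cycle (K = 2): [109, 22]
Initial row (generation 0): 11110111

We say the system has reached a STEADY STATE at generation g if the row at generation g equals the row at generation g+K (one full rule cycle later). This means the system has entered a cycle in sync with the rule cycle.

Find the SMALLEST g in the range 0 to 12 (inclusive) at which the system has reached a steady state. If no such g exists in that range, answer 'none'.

Gen 0: 11110111
Gen 1 (rule 109): 10011101
Gen 2 (rule 22): 11100001
Gen 3 (rule 109): 10101101
Gen 4 (rule 22): 10100001
Gen 5 (rule 109): 11101101
Gen 6 (rule 22): 00000001
Gen 7 (rule 109): 11111101
Gen 8 (rule 22): 00000001
Gen 9 (rule 109): 11111101
Gen 10 (rule 22): 00000001
Gen 11 (rule 109): 11111101
Gen 12 (rule 22): 00000001
Gen 13 (rule 109): 11111101
Gen 14 (rule 22): 00000001

Answer: 6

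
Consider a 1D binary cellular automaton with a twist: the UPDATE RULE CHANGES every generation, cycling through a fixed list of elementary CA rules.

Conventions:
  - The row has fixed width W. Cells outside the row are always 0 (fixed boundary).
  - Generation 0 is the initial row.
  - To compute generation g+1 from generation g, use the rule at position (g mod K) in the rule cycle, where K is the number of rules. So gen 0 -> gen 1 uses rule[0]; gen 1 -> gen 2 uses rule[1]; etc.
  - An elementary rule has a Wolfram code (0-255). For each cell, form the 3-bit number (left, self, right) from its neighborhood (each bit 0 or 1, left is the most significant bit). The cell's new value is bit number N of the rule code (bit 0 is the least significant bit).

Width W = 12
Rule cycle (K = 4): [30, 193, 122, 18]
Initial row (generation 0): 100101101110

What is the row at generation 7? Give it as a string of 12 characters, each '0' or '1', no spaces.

Answer: 101111111001

Derivation:
Gen 0: 100101101110
Gen 1 (rule 30): 111101001001
Gen 2 (rule 193): 011100000000
Gen 3 (rule 122): 110110000000
Gen 4 (rule 18): 000001000000
Gen 5 (rule 30): 000011100000
Gen 6 (rule 193): 111001101111
Gen 7 (rule 122): 101111111001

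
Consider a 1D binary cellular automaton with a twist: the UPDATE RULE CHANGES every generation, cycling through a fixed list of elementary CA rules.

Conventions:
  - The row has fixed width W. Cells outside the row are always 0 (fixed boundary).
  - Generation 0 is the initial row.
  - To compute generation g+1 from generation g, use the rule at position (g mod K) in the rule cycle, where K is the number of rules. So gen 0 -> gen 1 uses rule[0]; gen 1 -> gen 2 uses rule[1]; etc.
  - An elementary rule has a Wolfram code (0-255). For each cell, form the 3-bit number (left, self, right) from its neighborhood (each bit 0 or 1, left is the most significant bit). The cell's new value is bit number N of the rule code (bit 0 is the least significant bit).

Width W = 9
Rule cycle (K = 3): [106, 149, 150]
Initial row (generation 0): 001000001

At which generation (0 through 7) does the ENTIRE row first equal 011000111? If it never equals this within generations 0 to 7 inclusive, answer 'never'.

Gen 0: 001000001
Gen 1 (rule 106): 010000010
Gen 2 (rule 149): 011111011
Gen 3 (rule 150): 101110000
Gen 4 (rule 106): 011010000
Gen 5 (rule 149): 000011111
Gen 6 (rule 150): 000101110
Gen 7 (rule 106): 001011010

Answer: never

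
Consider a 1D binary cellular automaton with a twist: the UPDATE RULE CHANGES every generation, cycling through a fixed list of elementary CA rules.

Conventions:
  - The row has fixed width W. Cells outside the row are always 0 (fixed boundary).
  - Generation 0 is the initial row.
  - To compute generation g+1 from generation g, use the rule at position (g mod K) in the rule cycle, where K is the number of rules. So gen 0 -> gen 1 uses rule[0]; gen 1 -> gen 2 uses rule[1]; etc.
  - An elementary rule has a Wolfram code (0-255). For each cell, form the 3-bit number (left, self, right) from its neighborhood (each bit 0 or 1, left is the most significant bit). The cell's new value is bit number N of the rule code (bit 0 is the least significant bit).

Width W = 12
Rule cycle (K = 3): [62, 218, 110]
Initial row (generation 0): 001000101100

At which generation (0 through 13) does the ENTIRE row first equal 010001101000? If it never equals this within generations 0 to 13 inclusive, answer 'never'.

Answer: never

Derivation:
Gen 0: 001000101100
Gen 1 (rule 62): 011101111010
Gen 2 (rule 218): 111101111001
Gen 3 (rule 110): 100111001011
Gen 4 (rule 62): 111100111110
Gen 5 (rule 218): 111111111111
Gen 6 (rule 110): 100000000001
Gen 7 (rule 62): 110000000011
Gen 8 (rule 218): 111000000111
Gen 9 (rule 110): 101000001101
Gen 10 (rule 62): 111100011011
Gen 11 (rule 218): 111110111011
Gen 12 (rule 110): 100011101111
Gen 13 (rule 62): 110110011000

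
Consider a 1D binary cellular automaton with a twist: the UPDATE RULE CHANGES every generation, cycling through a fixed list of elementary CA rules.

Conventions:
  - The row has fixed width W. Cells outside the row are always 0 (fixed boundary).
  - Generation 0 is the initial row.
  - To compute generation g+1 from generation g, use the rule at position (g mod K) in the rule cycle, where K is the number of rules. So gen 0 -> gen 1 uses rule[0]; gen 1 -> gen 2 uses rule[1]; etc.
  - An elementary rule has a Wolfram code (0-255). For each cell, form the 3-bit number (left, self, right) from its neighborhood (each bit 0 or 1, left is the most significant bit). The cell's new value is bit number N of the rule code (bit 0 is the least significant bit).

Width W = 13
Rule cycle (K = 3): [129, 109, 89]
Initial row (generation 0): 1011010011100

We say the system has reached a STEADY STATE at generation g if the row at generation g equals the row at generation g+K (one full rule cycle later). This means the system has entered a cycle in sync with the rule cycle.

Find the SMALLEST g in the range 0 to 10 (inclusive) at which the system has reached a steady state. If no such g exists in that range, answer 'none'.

Gen 0: 1011010011100
Gen 1 (rule 129): 0000000001001
Gen 2 (rule 109): 1111111101001
Gen 3 (rule 89): 1000000100100
Gen 4 (rule 129): 0011110000001
Gen 5 (rule 109): 1010010111101
Gen 6 (rule 89): 0001000100100
Gen 7 (rule 129): 1100010000001
Gen 8 (rule 109): 1101010111101
Gen 9 (rule 89): 1100000100100
Gen 10 (rule 129): 0001110000001
Gen 11 (rule 109): 1101010111101
Gen 12 (rule 89): 1100000100100
Gen 13 (rule 129): 0001110000001

Answer: 8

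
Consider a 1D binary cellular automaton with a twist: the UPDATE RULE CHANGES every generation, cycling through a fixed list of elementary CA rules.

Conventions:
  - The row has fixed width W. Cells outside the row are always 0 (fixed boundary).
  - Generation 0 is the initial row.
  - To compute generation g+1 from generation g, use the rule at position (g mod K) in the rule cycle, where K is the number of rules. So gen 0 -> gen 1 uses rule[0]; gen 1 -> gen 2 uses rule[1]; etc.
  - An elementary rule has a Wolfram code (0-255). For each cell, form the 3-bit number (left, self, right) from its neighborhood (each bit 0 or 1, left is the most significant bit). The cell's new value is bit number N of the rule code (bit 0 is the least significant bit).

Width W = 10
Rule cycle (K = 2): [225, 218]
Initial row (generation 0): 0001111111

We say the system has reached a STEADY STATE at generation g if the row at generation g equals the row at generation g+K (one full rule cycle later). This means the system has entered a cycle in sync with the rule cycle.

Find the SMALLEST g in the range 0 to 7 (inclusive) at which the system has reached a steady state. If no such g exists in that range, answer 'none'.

Answer: 2

Derivation:
Gen 0: 0001111111
Gen 1 (rule 225): 1100111111
Gen 2 (rule 218): 1111111111
Gen 3 (rule 225): 0111111111
Gen 4 (rule 218): 1111111111
Gen 5 (rule 225): 0111111111
Gen 6 (rule 218): 1111111111
Gen 7 (rule 225): 0111111111
Gen 8 (rule 218): 1111111111
Gen 9 (rule 225): 0111111111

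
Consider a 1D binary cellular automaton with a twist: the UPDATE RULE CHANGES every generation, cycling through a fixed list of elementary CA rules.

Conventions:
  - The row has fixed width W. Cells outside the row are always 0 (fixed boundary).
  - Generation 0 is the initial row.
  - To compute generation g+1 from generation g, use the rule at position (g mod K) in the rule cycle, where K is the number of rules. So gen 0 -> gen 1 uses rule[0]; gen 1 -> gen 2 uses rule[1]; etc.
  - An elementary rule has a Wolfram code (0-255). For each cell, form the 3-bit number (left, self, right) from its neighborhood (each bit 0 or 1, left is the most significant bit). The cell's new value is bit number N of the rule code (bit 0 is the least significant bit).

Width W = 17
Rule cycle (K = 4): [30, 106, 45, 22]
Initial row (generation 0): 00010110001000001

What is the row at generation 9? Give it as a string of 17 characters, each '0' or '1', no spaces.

Answer: 00110011011011100

Derivation:
Gen 0: 00010110001000001
Gen 1 (rule 30): 00110101011100011
Gen 2 (rule 106): 01111010110100111
Gen 3 (rule 45): 01000111101100100
Gen 4 (rule 22): 11101000000011110
Gen 5 (rule 30): 10001100000110001
Gen 6 (rule 106): 00011100001110010
Gen 7 (rule 45): 11010001101000010
Gen 8 (rule 22): 00011010001100111
Gen 9 (rule 30): 00110011011011100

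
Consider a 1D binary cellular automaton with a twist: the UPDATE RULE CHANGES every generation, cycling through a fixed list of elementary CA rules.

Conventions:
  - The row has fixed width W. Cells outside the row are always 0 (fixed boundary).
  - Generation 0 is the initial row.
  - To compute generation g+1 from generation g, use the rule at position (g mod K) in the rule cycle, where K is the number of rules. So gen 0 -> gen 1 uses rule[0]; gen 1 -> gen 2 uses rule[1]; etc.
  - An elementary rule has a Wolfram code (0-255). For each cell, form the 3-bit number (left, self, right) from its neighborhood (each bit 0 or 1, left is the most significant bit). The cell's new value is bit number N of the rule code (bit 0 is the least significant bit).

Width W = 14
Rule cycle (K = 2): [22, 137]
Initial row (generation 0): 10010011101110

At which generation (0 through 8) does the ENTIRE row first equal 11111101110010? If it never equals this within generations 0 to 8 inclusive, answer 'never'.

Answer: 8

Derivation:
Gen 0: 10010011101110
Gen 1 (rule 22): 11111100000001
Gen 2 (rule 137): 11111001111100
Gen 3 (rule 22): 00000110000010
Gen 4 (rule 137): 11110100111000
Gen 5 (rule 22): 00000111000100
Gen 6 (rule 137): 11110110010001
Gen 7 (rule 22): 00000001111011
Gen 8 (rule 137): 11111101110010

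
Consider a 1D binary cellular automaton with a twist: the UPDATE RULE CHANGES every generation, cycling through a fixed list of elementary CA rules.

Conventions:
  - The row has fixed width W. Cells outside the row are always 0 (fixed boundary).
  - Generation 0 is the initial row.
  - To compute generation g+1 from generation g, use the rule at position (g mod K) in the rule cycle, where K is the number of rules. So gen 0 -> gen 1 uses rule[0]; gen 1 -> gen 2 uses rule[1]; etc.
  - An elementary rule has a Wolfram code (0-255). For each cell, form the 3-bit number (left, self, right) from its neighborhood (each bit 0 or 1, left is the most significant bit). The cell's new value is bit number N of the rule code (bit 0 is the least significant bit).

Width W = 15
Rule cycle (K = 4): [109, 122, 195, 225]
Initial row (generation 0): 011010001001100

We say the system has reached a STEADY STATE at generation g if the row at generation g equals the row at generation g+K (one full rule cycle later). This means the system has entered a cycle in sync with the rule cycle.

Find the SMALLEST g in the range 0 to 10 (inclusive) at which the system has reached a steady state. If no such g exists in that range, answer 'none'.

Answer: none

Derivation:
Gen 0: 011010001001100
Gen 1 (rule 109): 011110101001101
Gen 2 (rule 122): 110011010111110
Gen 3 (rule 195): 010101000011110
Gen 4 (rule 225): 001010011001110
Gen 5 (rule 109): 101110011001010
Gen 6 (rule 122): 011011111110101
Gen 7 (rule 195): 101001111110000
Gen 8 (rule 225): 010000111110111
Gen 9 (rule 109): 010110100011101
Gen 10 (rule 122): 101111010110110
Gen 11 (rule 195): 000111000010010
Gen 12 (rule 225): 110011011000000
Gen 13 (rule 109): 110011111011111
Gen 14 (rule 122): 111110001110001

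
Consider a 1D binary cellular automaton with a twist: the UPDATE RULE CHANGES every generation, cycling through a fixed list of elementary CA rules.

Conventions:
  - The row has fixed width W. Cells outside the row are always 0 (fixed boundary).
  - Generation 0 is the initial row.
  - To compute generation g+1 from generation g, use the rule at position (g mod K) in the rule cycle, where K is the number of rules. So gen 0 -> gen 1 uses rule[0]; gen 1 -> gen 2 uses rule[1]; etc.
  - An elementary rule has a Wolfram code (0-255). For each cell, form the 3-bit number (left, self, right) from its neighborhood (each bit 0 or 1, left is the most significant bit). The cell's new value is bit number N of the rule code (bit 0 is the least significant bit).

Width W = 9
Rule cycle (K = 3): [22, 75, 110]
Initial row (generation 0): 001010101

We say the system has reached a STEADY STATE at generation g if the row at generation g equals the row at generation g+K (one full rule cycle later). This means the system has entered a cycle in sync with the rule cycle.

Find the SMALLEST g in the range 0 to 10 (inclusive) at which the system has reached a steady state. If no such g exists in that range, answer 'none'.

Gen 0: 001010101
Gen 1 (rule 22): 011010101
Gen 2 (rule 75): 111000000
Gen 3 (rule 110): 101000000
Gen 4 (rule 22): 101100000
Gen 5 (rule 75): 001101111
Gen 6 (rule 110): 011111001
Gen 7 (rule 22): 100000111
Gen 8 (rule 75): 001111101
Gen 9 (rule 110): 011000111
Gen 10 (rule 22): 100101000
Gen 11 (rule 75): 001000011
Gen 12 (rule 110): 011000111
Gen 13 (rule 22): 100101000

Answer: 9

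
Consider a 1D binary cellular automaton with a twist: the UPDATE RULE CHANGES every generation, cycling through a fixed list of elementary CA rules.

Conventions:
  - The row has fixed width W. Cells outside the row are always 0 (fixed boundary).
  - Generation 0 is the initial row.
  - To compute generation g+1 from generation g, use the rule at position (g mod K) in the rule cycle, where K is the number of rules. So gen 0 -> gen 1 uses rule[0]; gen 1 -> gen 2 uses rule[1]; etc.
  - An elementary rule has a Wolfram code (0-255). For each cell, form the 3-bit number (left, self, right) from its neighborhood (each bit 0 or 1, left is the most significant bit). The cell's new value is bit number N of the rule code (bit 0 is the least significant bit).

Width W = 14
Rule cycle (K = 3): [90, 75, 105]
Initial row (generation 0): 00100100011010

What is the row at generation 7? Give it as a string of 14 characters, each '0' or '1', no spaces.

Answer: 00110110100100

Derivation:
Gen 0: 00100100011010
Gen 1 (rule 90): 01011010111001
Gen 2 (rule 75): 10011000101010
Gen 3 (rule 105): 00011010010100
Gen 4 (rule 90): 00111001100010
Gen 5 (rule 75): 11101011101100
Gen 6 (rule 105): 10110110111101
Gen 7 (rule 90): 00110110100100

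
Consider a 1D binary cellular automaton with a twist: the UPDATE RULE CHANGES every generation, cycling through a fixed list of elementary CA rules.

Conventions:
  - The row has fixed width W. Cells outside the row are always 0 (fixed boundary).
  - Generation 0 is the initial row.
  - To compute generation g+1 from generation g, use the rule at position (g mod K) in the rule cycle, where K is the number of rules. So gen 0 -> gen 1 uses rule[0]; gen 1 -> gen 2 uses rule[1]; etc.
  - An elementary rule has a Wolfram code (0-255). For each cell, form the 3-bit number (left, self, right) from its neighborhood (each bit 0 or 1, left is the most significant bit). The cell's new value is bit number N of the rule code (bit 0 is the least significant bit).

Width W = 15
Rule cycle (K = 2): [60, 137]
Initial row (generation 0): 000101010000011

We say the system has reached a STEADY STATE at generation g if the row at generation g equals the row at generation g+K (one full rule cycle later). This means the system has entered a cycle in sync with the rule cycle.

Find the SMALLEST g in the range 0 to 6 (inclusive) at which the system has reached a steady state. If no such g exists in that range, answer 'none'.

Answer: none

Derivation:
Gen 0: 000101010000011
Gen 1 (rule 60): 000111111000010
Gen 2 (rule 137): 110111110011000
Gen 3 (rule 60): 101100001010100
Gen 4 (rule 137): 001001100000001
Gen 5 (rule 60): 001101010000001
Gen 6 (rule 137): 101000000111100
Gen 7 (rule 60): 111100000100010
Gen 8 (rule 137): 111001110001000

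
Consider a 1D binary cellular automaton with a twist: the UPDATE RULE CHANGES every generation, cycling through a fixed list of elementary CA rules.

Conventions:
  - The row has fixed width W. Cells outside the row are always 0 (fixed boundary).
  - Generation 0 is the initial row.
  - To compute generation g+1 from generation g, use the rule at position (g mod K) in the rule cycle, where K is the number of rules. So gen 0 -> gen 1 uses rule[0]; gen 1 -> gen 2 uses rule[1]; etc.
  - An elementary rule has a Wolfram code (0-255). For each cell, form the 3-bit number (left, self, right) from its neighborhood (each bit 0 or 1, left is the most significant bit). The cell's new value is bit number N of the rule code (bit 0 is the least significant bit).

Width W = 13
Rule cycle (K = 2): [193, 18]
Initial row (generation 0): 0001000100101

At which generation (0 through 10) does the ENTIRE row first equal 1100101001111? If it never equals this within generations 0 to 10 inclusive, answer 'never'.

Gen 0: 0001000100101
Gen 1 (rule 193): 1100010000000
Gen 2 (rule 18): 0010101000000
Gen 3 (rule 193): 1000000011111
Gen 4 (rule 18): 0100000100000
Gen 5 (rule 193): 0001110001111
Gen 6 (rule 18): 0010001010000
Gen 7 (rule 193): 1000100000111
Gen 8 (rule 18): 0101010001000
Gen 9 (rule 193): 0000000100011
Gen 10 (rule 18): 0000001010100

Answer: never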